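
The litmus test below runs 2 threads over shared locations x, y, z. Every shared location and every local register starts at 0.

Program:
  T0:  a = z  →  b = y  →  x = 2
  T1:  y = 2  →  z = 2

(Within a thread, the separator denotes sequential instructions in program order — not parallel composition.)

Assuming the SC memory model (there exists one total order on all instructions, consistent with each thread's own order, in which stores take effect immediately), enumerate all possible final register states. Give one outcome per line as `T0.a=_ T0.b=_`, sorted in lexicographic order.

T0.a=0 T0.b=0
T0.a=0 T0.b=2
T0.a=2 T0.b=2

outcome vector order: (T0.a,T0.b)
|SC outcomes| = 3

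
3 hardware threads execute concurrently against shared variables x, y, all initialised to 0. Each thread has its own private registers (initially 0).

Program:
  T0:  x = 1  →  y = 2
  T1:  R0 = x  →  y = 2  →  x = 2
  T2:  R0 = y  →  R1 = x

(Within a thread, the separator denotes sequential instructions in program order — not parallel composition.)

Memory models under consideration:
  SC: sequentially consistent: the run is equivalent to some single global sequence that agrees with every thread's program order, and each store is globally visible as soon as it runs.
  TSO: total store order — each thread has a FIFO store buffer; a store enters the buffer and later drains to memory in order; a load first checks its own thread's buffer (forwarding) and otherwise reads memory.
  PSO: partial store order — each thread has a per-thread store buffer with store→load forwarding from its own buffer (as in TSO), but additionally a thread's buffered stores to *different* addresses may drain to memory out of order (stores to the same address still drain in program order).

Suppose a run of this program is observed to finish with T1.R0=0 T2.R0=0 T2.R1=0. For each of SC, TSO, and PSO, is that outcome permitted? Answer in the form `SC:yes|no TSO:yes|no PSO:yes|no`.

outcome vector order: (T1.R0,T2.R0,T2.R1)
SC (11): (0,0,0) (0,0,1) (0,0,2) (0,2,0) (0,2,1) (0,2,2) (1,0,0) (1,0,1) (1,0,2) (1,2,1) (1,2,2)
TSO (11): (0,0,0) (0,0,1) (0,0,2) (0,2,0) (0,2,1) (0,2,2) (1,0,0) (1,0,1) (1,0,2) (1,2,1) (1,2,2)
PSO (12): (0,0,0) (0,0,1) (0,0,2) (0,2,0) (0,2,1) (0,2,2) (1,0,0) (1,0,1) (1,0,2) (1,2,0) (1,2,1) (1,2,2)
target (0,0,0) ∈ {SC,TSO,PSO}

SC:yes TSO:yes PSO:yes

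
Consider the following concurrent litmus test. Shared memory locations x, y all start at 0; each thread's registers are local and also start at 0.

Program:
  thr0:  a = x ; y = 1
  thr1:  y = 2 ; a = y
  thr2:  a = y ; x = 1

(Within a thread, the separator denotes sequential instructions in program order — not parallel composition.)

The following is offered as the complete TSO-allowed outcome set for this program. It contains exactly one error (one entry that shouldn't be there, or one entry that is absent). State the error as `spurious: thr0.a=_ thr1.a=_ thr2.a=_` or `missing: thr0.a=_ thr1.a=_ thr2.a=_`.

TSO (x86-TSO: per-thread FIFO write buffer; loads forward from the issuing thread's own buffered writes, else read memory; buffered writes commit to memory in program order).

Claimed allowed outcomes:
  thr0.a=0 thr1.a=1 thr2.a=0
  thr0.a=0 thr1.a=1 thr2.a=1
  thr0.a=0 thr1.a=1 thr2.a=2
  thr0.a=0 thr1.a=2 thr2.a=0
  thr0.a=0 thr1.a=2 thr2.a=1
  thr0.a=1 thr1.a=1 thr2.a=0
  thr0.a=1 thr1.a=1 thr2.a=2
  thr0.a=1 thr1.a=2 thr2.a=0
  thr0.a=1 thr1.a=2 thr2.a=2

missing: thr0.a=0 thr1.a=2 thr2.a=2

outcome vector order: (thr0.a,thr1.a,thr2.a)
TSO (10): 010, 011, 012, 020, 021, 022, 110, 112, 120, 122
TSO∖claimed = {022}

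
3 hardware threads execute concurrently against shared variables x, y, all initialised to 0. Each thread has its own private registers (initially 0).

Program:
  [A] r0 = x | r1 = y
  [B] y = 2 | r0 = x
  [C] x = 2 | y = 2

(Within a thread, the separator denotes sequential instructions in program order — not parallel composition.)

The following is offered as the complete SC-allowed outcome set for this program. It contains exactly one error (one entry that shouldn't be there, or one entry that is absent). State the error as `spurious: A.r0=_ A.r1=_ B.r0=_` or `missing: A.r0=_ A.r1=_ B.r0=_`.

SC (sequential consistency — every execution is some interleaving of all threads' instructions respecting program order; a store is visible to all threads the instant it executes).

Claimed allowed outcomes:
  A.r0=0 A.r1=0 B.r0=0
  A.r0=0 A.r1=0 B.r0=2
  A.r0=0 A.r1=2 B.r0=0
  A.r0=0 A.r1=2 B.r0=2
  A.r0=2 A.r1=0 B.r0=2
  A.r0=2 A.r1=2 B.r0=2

missing: A.r0=2 A.r1=2 B.r0=0

outcome vector order: (A.r0,A.r1,B.r0)
SC: 7 outcomes — {0/0/0, 0/0/2, 0/2/0, 0/2/2, 2/0/2, 2/2/0, 2/2/2}
SC∖claimed = {2/2/0}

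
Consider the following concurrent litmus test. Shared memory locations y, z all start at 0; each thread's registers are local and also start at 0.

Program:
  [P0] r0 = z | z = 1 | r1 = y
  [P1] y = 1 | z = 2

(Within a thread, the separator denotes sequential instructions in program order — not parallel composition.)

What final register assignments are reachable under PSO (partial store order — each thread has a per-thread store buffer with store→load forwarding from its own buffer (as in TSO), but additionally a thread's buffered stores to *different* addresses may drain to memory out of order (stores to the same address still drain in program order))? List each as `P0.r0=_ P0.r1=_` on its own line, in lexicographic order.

P0.r0=0 P0.r1=0
P0.r0=0 P0.r1=1
P0.r0=2 P0.r1=0
P0.r0=2 P0.r1=1

outcome vector order: (P0.r0,P0.r1)
|PSO outcomes| = 4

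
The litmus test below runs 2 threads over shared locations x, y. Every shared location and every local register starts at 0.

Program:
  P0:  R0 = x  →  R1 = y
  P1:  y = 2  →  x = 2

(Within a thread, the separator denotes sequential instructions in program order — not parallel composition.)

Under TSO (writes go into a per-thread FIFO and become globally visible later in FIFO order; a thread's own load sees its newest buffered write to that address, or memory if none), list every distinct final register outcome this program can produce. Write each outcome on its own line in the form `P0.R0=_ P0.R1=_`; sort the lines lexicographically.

P0.R0=0 P0.R1=0
P0.R0=0 P0.R1=2
P0.R0=2 P0.R1=2

outcome vector order: (P0.R0,P0.R1)
|TSO outcomes| = 3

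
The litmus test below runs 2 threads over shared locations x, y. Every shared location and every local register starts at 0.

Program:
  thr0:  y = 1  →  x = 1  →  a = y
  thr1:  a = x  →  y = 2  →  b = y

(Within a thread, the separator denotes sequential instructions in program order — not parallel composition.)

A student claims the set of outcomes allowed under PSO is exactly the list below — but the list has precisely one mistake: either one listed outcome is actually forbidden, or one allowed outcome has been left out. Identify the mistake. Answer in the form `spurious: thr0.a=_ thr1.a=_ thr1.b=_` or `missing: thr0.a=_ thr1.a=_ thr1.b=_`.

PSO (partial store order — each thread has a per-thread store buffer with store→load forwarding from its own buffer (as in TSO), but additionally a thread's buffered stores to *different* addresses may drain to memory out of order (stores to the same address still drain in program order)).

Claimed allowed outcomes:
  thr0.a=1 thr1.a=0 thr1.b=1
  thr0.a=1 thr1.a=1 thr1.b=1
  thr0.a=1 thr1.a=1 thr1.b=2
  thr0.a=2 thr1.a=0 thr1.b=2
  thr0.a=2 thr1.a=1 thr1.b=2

outcome vector order: (thr0.a,thr1.a,thr1.b)
PSO: 6 outcomes — {1/0/1, 1/0/2, 1/1/1, 1/1/2, 2/0/2, 2/1/2}
PSO∖claimed = {1/0/2}

missing: thr0.a=1 thr1.a=0 thr1.b=2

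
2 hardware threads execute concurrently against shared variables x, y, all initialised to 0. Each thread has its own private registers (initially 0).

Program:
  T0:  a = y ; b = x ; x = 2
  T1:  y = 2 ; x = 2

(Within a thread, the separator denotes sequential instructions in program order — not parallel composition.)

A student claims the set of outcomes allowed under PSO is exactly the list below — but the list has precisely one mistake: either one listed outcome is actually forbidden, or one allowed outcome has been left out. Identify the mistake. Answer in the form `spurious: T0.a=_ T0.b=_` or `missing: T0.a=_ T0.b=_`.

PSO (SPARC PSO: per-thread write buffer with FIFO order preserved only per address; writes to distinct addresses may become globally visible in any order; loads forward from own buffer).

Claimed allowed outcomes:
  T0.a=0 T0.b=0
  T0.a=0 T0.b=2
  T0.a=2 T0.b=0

outcome vector order: (T0.a,T0.b)
under PSO → 0/0, 0/2, 2/0, 2/2
PSO∖claimed = {2/2}

missing: T0.a=2 T0.b=2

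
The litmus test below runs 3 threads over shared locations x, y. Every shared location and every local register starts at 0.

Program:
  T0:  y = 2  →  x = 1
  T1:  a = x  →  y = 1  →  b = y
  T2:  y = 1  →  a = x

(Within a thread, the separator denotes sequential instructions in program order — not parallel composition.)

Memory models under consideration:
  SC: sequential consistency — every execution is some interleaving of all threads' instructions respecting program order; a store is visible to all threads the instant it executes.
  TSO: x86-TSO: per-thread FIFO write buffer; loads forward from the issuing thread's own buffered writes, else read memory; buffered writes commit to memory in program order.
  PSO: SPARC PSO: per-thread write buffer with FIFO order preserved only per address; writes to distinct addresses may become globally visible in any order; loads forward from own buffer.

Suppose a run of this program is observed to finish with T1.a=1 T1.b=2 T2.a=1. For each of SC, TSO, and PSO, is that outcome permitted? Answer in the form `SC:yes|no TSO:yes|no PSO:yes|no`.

outcome vector order: (T1.a,T1.b,T2.a)
[SC] allowed = {<0 1 0> <0 1 1> <0 2 0> <0 2 1> <1 1 0> <1 1 1>}
[TSO] allowed = {<0 1 0> <0 1 1> <0 2 0> <0 2 1> <1 1 0> <1 1 1>}
[PSO] allowed = {<0 1 0> <0 1 1> <0 2 0> <0 2 1> <1 1 0> <1 1 1> <1 2 0> <1 2 1>}
target <1 2 1> ∈ {PSO}

SC:no TSO:no PSO:yes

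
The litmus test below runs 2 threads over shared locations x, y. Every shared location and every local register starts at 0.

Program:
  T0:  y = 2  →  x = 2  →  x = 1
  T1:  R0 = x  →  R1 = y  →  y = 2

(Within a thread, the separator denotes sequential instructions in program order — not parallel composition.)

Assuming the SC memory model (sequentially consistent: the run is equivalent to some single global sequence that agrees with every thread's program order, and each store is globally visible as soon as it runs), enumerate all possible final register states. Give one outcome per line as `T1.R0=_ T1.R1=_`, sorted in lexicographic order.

T1.R0=0 T1.R1=0
T1.R0=0 T1.R1=2
T1.R0=1 T1.R1=2
T1.R0=2 T1.R1=2

outcome vector order: (T1.R0,T1.R1)
|SC outcomes| = 4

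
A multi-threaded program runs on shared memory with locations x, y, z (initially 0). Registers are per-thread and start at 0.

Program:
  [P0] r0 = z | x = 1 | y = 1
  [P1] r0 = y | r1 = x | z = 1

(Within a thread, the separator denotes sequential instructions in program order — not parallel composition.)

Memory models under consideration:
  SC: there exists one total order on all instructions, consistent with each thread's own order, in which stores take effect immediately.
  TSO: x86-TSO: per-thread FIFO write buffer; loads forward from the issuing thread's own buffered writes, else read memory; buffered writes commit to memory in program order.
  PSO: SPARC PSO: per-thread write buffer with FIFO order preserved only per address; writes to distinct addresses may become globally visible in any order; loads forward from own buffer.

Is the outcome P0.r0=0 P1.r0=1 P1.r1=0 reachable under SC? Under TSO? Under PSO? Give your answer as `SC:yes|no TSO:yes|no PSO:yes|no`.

outcome vector order: (P0.r0,P1.r0,P1.r1)
SC (4): 000 001 011 100
TSO (4): 000 001 011 100
PSO (5): 000 001 010 011 100
target 010 ∈ {PSO}

SC:no TSO:no PSO:yes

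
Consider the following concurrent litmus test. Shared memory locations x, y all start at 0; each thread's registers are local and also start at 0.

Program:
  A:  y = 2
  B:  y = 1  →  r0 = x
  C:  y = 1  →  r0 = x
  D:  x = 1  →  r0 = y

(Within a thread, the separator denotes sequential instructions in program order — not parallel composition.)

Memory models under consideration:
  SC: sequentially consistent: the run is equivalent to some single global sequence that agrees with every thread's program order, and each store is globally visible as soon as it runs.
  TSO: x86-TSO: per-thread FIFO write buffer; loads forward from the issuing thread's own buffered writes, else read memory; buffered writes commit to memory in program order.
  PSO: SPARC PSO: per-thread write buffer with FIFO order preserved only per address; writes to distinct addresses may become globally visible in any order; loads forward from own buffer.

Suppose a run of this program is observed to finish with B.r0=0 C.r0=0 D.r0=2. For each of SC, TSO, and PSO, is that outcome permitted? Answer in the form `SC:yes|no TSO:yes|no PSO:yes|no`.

SC:yes TSO:yes PSO:yes

outcome vector order: (B.r0,C.r0,D.r0)
SC: 9 outcomes — {(0,0,1); (0,0,2); (0,1,1); (0,1,2); (1,0,1); (1,0,2); (1,1,0); (1,1,1); (1,1,2)}
TSO: 12 outcomes — {(0,0,0); (0,0,1); (0,0,2); (0,1,0); (0,1,1); (0,1,2); (1,0,0); (1,0,1); (1,0,2); (1,1,0); (1,1,1); (1,1,2)}
PSO: 12 outcomes — {(0,0,0); (0,0,1); (0,0,2); (0,1,0); (0,1,1); (0,1,2); (1,0,0); (1,0,1); (1,0,2); (1,1,0); (1,1,1); (1,1,2)}
target (0,0,2) ∈ {SC,TSO,PSO}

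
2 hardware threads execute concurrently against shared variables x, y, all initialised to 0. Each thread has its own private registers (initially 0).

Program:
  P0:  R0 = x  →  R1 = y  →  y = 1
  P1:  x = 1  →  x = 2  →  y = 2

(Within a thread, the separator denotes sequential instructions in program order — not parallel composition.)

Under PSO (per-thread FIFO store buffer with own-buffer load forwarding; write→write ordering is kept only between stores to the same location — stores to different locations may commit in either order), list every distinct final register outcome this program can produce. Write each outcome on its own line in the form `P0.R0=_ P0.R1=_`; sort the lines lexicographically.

P0.R0=0 P0.R1=0
P0.R0=0 P0.R1=2
P0.R0=1 P0.R1=0
P0.R0=1 P0.R1=2
P0.R0=2 P0.R1=0
P0.R0=2 P0.R1=2

outcome vector order: (P0.R0,P0.R1)
|PSO outcomes| = 6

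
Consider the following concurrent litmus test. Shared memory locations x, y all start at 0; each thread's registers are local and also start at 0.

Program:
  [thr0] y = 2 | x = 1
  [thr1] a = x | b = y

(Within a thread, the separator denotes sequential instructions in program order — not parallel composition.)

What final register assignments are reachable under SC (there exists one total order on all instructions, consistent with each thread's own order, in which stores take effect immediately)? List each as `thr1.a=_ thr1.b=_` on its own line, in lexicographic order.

thr1.a=0 thr1.b=0
thr1.a=0 thr1.b=2
thr1.a=1 thr1.b=2

outcome vector order: (thr1.a,thr1.b)
|SC outcomes| = 3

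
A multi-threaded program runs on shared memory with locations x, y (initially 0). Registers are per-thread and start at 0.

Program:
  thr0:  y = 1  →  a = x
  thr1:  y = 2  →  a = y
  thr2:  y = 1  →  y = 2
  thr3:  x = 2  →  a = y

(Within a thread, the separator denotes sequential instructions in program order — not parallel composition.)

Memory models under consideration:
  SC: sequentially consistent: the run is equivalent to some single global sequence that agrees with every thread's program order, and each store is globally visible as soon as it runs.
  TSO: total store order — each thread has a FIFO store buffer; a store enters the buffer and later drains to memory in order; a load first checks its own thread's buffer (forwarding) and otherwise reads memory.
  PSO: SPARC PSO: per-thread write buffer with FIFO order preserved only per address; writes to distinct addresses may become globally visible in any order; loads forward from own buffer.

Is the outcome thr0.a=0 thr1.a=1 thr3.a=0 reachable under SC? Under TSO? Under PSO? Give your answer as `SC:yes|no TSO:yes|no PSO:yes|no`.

SC:no TSO:yes PSO:yes

outcome vector order: (thr0.a,thr1.a,thr3.a)
SC (10): 011 012 021 022 210 211 212 220 221 222
TSO (12): 010 011 012 020 021 022 210 211 212 220 221 222
PSO (12): 010 011 012 020 021 022 210 211 212 220 221 222
target 010 ∈ {TSO,PSO}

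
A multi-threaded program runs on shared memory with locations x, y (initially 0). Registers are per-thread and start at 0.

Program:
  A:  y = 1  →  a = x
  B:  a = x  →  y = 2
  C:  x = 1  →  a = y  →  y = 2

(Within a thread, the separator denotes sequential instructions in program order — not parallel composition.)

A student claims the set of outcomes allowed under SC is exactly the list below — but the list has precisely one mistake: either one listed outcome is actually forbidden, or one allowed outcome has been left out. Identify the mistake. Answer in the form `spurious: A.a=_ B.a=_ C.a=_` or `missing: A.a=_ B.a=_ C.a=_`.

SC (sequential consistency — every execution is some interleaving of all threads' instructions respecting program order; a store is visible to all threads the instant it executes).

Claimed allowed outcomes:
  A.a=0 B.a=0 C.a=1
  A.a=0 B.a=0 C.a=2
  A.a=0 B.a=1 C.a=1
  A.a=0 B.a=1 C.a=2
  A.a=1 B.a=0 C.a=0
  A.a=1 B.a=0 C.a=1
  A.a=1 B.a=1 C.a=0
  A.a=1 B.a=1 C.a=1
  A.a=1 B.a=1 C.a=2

missing: A.a=1 B.a=0 C.a=2

outcome vector order: (A.a,B.a,C.a)
SC: 10 outcomes — {0/0/1 0/0/2 0/1/1 0/1/2 1/0/0 1/0/1 1/0/2 1/1/0 1/1/1 1/1/2}
SC∖claimed = {1/0/2}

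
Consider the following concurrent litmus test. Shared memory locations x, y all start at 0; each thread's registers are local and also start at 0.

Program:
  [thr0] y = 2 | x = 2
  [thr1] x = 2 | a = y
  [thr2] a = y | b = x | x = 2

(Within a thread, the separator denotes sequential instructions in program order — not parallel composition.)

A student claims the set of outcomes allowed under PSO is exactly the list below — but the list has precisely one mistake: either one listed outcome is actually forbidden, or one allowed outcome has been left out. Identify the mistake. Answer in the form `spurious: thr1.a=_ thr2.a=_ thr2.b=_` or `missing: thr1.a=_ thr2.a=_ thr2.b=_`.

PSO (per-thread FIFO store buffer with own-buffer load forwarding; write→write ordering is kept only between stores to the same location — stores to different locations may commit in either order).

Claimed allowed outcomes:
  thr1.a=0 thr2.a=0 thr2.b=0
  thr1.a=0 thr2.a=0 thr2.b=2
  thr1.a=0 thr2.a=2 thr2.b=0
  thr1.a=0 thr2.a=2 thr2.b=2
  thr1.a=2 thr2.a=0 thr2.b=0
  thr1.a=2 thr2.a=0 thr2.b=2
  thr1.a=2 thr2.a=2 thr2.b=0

missing: thr1.a=2 thr2.a=2 thr2.b=2

outcome vector order: (thr1.a,thr2.a,thr2.b)
under PSO → <0 0 0> <0 0 2> <0 2 0> <0 2 2> <2 0 0> <2 0 2> <2 2 0> <2 2 2>
PSO∖claimed = {<2 2 2>}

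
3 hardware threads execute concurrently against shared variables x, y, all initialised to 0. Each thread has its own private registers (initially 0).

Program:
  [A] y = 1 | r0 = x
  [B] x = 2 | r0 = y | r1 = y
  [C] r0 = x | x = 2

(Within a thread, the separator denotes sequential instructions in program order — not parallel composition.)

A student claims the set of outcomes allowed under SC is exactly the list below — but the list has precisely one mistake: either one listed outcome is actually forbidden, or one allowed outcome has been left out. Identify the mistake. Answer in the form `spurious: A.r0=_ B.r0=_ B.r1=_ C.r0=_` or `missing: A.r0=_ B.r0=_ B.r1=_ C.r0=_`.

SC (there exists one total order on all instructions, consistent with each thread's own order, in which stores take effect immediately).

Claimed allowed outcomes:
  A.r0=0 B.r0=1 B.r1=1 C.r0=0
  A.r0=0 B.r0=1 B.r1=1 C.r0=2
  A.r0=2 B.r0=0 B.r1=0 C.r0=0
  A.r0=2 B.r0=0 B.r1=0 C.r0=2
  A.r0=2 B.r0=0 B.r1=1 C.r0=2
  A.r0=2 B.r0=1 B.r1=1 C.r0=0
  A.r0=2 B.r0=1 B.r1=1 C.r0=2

outcome vector order: (A.r0,B.r0,B.r1,C.r0)
SC: 8 outcomes — {0110; 0112; 2000; 2002; 2010; 2012; 2110; 2112}
SC∖claimed = {2010}

missing: A.r0=2 B.r0=0 B.r1=1 C.r0=0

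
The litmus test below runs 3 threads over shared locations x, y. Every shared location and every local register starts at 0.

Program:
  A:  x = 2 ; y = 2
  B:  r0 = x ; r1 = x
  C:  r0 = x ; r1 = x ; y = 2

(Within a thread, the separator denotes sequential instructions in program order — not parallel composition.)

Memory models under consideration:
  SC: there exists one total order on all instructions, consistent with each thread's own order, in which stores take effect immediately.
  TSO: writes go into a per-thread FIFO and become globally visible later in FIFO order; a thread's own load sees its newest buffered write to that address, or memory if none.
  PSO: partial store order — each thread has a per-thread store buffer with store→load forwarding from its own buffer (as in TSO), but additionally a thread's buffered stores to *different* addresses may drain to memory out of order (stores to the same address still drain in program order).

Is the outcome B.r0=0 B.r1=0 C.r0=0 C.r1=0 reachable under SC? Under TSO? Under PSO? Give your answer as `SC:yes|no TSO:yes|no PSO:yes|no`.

outcome vector order: (B.r0,B.r1,C.r0,C.r1)
[SC] allowed = {0/0/0/0 0/0/0/2 0/0/2/2 0/2/0/0 0/2/0/2 0/2/2/2 2/2/0/0 2/2/0/2 2/2/2/2}
[TSO] allowed = {0/0/0/0 0/0/0/2 0/0/2/2 0/2/0/0 0/2/0/2 0/2/2/2 2/2/0/0 2/2/0/2 2/2/2/2}
[PSO] allowed = {0/0/0/0 0/0/0/2 0/0/2/2 0/2/0/0 0/2/0/2 0/2/2/2 2/2/0/0 2/2/0/2 2/2/2/2}
target 0/0/0/0 ∈ {SC,TSO,PSO}

SC:yes TSO:yes PSO:yes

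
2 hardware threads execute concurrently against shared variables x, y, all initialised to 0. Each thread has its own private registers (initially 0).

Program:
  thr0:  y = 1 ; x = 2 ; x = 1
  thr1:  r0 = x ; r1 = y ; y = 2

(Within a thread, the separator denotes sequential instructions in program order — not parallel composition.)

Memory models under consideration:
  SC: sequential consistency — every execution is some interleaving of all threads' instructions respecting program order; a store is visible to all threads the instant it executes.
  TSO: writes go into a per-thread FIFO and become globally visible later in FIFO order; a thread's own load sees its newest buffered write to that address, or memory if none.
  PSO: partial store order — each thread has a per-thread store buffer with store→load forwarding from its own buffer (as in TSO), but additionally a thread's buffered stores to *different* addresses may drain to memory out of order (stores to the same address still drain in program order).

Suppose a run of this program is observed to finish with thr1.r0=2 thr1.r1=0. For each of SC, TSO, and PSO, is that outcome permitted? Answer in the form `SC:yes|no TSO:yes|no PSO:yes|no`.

SC:no TSO:no PSO:yes

outcome vector order: (thr1.r0,thr1.r1)
under SC → 00, 01, 11, 21
under TSO → 00, 01, 11, 21
under PSO → 00, 01, 10, 11, 20, 21
target 20 ∈ {PSO}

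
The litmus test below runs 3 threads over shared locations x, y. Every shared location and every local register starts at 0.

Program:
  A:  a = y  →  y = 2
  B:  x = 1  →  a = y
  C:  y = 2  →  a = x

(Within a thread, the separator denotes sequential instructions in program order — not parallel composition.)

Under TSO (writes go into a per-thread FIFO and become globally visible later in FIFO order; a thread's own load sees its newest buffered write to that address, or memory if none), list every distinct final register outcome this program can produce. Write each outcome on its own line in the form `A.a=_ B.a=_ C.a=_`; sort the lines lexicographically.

outcome vector order: (A.a,B.a,C.a)
|TSO outcomes| = 8

A.a=0 B.a=0 C.a=0
A.a=0 B.a=0 C.a=1
A.a=0 B.a=2 C.a=0
A.a=0 B.a=2 C.a=1
A.a=2 B.a=0 C.a=0
A.a=2 B.a=0 C.a=1
A.a=2 B.a=2 C.a=0
A.a=2 B.a=2 C.a=1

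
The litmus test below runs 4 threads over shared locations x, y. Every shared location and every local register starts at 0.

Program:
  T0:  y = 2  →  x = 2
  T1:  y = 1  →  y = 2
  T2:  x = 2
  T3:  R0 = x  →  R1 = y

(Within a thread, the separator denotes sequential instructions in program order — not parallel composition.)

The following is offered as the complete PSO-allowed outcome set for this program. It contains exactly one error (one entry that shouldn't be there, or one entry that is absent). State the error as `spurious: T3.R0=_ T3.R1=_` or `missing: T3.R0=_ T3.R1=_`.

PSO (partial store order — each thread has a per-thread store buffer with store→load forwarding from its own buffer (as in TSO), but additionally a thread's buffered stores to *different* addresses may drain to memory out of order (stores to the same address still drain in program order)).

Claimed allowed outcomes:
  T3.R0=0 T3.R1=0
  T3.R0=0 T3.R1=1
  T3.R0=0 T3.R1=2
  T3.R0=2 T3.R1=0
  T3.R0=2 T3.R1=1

missing: T3.R0=2 T3.R1=2

outcome vector order: (T3.R0,T3.R1)
under PSO → 00 01 02 20 21 22
PSO∖claimed = {22}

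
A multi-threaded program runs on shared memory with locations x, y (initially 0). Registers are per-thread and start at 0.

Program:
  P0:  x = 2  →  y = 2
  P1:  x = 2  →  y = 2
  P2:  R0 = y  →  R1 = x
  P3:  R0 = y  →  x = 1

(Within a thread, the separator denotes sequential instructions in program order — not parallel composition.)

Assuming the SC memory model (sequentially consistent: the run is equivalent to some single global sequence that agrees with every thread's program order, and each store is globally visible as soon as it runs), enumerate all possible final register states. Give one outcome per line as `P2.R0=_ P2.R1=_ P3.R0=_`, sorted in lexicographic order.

P2.R0=0 P2.R1=0 P3.R0=0
P2.R0=0 P2.R1=0 P3.R0=2
P2.R0=0 P2.R1=1 P3.R0=0
P2.R0=0 P2.R1=1 P3.R0=2
P2.R0=0 P2.R1=2 P3.R0=0
P2.R0=0 P2.R1=2 P3.R0=2
P2.R0=2 P2.R1=1 P3.R0=0
P2.R0=2 P2.R1=1 P3.R0=2
P2.R0=2 P2.R1=2 P3.R0=0
P2.R0=2 P2.R1=2 P3.R0=2

outcome vector order: (P2.R0,P2.R1,P3.R0)
|SC outcomes| = 10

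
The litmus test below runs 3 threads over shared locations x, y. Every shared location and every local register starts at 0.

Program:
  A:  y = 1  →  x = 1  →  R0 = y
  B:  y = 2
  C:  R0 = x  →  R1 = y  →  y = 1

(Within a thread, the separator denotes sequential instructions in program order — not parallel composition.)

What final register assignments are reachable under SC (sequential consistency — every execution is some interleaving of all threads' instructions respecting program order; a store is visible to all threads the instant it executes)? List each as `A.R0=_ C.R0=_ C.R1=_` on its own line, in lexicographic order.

A.R0=1 C.R0=0 C.R1=0
A.R0=1 C.R0=0 C.R1=1
A.R0=1 C.R0=0 C.R1=2
A.R0=1 C.R0=1 C.R1=1
A.R0=1 C.R0=1 C.R1=2
A.R0=2 C.R0=0 C.R1=0
A.R0=2 C.R0=0 C.R1=1
A.R0=2 C.R0=0 C.R1=2
A.R0=2 C.R0=1 C.R1=1
A.R0=2 C.R0=1 C.R1=2

outcome vector order: (A.R0,C.R0,C.R1)
|SC outcomes| = 10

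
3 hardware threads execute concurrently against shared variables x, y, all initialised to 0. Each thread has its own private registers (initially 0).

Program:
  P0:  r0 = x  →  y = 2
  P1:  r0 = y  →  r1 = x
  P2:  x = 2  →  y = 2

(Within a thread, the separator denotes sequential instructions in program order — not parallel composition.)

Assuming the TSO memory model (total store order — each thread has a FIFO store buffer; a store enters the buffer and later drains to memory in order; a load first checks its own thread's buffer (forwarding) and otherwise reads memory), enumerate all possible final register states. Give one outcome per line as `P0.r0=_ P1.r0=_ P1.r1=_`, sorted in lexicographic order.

P0.r0=0 P1.r0=0 P1.r1=0
P0.r0=0 P1.r0=0 P1.r1=2
P0.r0=0 P1.r0=2 P1.r1=0
P0.r0=0 P1.r0=2 P1.r1=2
P0.r0=2 P1.r0=0 P1.r1=0
P0.r0=2 P1.r0=0 P1.r1=2
P0.r0=2 P1.r0=2 P1.r1=2

outcome vector order: (P0.r0,P1.r0,P1.r1)
|TSO outcomes| = 7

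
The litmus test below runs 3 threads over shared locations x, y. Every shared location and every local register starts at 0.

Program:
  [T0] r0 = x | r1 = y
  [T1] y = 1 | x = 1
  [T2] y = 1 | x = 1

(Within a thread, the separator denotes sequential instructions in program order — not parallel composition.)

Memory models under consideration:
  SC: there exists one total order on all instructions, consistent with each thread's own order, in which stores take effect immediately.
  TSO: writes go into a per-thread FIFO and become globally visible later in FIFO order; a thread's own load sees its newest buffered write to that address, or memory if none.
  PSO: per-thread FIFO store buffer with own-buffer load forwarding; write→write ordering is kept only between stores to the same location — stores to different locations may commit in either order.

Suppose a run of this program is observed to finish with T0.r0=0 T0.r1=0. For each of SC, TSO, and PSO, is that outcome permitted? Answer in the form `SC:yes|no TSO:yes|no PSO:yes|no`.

SC:yes TSO:yes PSO:yes

outcome vector order: (T0.r0,T0.r1)
under SC → 0/0; 0/1; 1/1
under TSO → 0/0; 0/1; 1/1
under PSO → 0/0; 0/1; 1/0; 1/1
target 0/0 ∈ {SC,TSO,PSO}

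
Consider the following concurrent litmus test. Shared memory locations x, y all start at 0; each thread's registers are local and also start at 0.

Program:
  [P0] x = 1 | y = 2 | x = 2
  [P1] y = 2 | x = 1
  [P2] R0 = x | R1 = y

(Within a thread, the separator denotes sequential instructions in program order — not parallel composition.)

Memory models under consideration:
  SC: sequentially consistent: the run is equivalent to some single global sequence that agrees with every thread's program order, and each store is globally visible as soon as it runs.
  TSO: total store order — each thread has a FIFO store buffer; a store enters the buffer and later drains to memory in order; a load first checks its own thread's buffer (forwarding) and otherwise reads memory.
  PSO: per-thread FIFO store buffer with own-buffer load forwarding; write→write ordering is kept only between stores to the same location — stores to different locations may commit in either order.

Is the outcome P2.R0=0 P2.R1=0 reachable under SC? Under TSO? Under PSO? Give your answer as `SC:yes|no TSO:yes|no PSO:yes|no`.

outcome vector order: (P2.R0,P2.R1)
SC: 5 outcomes — {(0,0) (0,2) (1,0) (1,2) (2,2)}
TSO: 5 outcomes — {(0,0) (0,2) (1,0) (1,2) (2,2)}
PSO: 6 outcomes — {(0,0) (0,2) (1,0) (1,2) (2,0) (2,2)}
target (0,0) ∈ {SC,TSO,PSO}

SC:yes TSO:yes PSO:yes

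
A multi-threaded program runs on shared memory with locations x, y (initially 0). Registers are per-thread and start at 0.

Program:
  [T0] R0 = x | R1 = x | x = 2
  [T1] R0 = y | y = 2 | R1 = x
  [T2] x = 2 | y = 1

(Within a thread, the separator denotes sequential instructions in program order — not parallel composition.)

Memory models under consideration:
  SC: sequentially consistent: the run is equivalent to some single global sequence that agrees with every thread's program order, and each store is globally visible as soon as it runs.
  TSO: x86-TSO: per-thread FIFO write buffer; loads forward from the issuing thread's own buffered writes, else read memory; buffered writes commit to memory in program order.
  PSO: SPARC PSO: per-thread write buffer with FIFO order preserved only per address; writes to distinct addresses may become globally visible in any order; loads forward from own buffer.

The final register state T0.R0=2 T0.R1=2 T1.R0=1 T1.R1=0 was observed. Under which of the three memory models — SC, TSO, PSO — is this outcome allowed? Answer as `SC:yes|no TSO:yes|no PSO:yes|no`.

SC:no TSO:no PSO:yes

outcome vector order: (T0.R0,T0.R1,T1.R0,T1.R1)
[SC] allowed = {0/0/0/0, 0/0/0/2, 0/0/1/2, 0/2/0/0, 0/2/0/2, 0/2/1/2, 2/2/0/0, 2/2/0/2, 2/2/1/2}
[TSO] allowed = {0/0/0/0, 0/0/0/2, 0/0/1/2, 0/2/0/0, 0/2/0/2, 0/2/1/2, 2/2/0/0, 2/2/0/2, 2/2/1/2}
[PSO] allowed = {0/0/0/0, 0/0/0/2, 0/0/1/0, 0/0/1/2, 0/2/0/0, 0/2/0/2, 0/2/1/0, 0/2/1/2, 2/2/0/0, 2/2/0/2, 2/2/1/0, 2/2/1/2}
target 2/2/1/0 ∈ {PSO}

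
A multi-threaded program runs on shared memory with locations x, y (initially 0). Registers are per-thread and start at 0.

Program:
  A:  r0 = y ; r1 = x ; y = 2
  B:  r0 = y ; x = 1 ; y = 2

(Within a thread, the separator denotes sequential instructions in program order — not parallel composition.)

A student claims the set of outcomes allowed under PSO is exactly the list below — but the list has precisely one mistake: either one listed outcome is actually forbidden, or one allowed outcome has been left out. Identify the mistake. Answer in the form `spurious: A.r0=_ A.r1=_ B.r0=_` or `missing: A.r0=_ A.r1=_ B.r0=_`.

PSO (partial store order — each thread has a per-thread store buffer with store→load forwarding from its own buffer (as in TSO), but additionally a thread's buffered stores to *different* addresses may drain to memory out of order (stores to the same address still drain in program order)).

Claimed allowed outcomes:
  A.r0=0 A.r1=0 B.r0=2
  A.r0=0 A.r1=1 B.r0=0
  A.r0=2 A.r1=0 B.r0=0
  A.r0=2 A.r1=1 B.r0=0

outcome vector order: (A.r0,A.r1,B.r0)
under PSO → 0/0/0; 0/0/2; 0/1/0; 2/0/0; 2/1/0
PSO∖claimed = {0/0/0}

missing: A.r0=0 A.r1=0 B.r0=0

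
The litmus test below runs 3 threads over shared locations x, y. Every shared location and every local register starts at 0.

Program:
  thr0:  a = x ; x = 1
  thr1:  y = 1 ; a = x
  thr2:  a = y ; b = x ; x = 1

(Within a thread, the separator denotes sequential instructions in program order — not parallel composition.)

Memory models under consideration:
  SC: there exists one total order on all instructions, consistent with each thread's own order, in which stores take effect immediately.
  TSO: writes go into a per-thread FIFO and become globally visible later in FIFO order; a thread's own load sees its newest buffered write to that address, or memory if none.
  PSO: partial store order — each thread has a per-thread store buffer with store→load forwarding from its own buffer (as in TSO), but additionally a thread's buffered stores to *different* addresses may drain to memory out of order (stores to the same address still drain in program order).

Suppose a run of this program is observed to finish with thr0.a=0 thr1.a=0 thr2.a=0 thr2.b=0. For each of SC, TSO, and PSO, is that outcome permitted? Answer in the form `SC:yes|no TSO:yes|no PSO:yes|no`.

SC:yes TSO:yes PSO:yes

outcome vector order: (thr0.a,thr1.a,thr2.a,thr2.b)
[SC] allowed = {(0,0,0,0) (0,0,0,1) (0,0,1,0) (0,0,1,1) (0,1,0,0) (0,1,0,1) (0,1,1,0) (0,1,1,1) (1,0,0,0) (1,0,1,0) (1,1,0,0) (1,1,1,0)}
[TSO] allowed = {(0,0,0,0) (0,0,0,1) (0,0,1,0) (0,0,1,1) (0,1,0,0) (0,1,0,1) (0,1,1,0) (0,1,1,1) (1,0,0,0) (1,0,1,0) (1,1,0,0) (1,1,1,0)}
[PSO] allowed = {(0,0,0,0) (0,0,0,1) (0,0,1,0) (0,0,1,1) (0,1,0,0) (0,1,0,1) (0,1,1,0) (0,1,1,1) (1,0,0,0) (1,0,1,0) (1,1,0,0) (1,1,1,0)}
target (0,0,0,0) ∈ {SC,TSO,PSO}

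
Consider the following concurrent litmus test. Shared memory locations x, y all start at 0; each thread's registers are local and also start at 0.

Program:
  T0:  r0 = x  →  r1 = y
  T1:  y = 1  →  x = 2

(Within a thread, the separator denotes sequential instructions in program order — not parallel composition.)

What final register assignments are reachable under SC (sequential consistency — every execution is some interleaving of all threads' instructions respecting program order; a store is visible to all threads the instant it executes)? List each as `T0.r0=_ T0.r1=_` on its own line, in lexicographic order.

T0.r0=0 T0.r1=0
T0.r0=0 T0.r1=1
T0.r0=2 T0.r1=1

outcome vector order: (T0.r0,T0.r1)
|SC outcomes| = 3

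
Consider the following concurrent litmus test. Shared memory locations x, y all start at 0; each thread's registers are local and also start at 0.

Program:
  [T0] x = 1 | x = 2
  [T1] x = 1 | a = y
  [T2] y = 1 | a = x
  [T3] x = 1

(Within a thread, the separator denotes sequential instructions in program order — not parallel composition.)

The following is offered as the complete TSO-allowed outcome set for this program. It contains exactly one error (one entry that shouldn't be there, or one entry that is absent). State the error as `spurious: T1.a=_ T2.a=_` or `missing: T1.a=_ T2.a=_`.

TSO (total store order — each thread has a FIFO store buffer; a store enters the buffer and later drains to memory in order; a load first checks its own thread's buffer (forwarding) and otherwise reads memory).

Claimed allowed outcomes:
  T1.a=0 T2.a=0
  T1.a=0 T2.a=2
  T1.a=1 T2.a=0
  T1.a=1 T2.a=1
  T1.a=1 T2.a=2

outcome vector order: (T1.a,T2.a)
under TSO → 0/0; 0/1; 0/2; 1/0; 1/1; 1/2
TSO∖claimed = {0/1}

missing: T1.a=0 T2.a=1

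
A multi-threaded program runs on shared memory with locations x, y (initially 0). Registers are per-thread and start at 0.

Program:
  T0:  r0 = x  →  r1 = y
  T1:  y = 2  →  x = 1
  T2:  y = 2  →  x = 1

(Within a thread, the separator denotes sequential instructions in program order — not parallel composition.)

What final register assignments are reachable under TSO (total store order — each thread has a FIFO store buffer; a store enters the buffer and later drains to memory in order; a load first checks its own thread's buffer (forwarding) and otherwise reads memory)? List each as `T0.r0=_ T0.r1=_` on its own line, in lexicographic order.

outcome vector order: (T0.r0,T0.r1)
|TSO outcomes| = 3

T0.r0=0 T0.r1=0
T0.r0=0 T0.r1=2
T0.r0=1 T0.r1=2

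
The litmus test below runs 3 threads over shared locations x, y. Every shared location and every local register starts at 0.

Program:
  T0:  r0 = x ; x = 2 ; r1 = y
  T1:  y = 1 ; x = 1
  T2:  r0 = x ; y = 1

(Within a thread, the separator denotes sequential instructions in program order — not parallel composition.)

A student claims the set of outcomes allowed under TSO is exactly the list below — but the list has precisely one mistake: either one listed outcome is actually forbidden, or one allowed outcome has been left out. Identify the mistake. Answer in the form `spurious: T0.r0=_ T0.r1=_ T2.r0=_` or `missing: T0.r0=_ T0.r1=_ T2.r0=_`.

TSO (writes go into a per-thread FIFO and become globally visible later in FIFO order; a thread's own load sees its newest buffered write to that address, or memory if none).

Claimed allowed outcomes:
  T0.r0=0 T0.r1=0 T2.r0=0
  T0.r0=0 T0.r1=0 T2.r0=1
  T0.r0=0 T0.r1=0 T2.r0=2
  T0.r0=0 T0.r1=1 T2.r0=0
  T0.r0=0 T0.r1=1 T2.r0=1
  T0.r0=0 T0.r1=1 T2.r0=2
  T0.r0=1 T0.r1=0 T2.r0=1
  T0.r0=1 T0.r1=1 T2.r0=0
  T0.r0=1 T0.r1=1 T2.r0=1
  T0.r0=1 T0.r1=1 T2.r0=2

spurious: T0.r0=1 T0.r1=0 T2.r0=1

outcome vector order: (T0.r0,T0.r1,T2.r0)
TSO (9): (0,0,0), (0,0,1), (0,0,2), (0,1,0), (0,1,1), (0,1,2), (1,1,0), (1,1,1), (1,1,2)
claimed∖TSO = {(1,0,1)}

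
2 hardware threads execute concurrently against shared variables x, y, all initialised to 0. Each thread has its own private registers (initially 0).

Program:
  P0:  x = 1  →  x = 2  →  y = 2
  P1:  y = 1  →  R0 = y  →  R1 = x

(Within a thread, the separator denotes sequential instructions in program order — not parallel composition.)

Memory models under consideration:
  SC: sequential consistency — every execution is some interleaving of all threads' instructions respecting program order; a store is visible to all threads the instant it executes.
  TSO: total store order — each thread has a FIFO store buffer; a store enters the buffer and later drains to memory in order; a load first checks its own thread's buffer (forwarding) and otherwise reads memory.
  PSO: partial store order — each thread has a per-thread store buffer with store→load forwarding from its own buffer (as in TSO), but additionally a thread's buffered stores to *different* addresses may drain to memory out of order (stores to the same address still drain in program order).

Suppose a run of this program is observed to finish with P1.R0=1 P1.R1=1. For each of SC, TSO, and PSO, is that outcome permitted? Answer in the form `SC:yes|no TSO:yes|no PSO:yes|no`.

outcome vector order: (P1.R0,P1.R1)
[SC] allowed = {<1 0>; <1 1>; <1 2>; <2 2>}
[TSO] allowed = {<1 0>; <1 1>; <1 2>; <2 2>}
[PSO] allowed = {<1 0>; <1 1>; <1 2>; <2 0>; <2 1>; <2 2>}
target <1 1> ∈ {SC,TSO,PSO}

SC:yes TSO:yes PSO:yes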